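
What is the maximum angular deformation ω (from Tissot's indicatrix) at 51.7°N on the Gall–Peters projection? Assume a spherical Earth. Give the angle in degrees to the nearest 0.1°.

Gall–Peters is a cylindrical equal-area projection with standard parallels at ±45°. A cylindrical equal-area projection with standard parallel φ₀ has meridian scale h = cos φ / cos φ₀ and parallel scale k = cos φ₀ / cos φ (so areas are preserved, h·k = 1).
At 51.7°: h = 0.8765, k = 1.141; principal scales a = 1.141, b = 0.8765.
sin(ω/2) = (a − b)/(a + b) = 0.2644/2.017 = 0.1311, so ω = 2 arcsin(0.1311) ≈ 15.1°.

15.1°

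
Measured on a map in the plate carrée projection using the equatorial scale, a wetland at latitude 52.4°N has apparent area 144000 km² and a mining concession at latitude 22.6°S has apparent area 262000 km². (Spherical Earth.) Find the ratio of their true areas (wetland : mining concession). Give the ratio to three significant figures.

On the plate carrée, areal scale = h·k = 1 × sec φ, so true area = apparent × cos φ.
True area of wetland: 144000 × cos(52.4°) = 144000 × 0.6101 = 87860 km².
True area of mining concession: 262000 × cos(22.6°) = 262000 × 0.9232 = 241900 km².
Ratio = 87860 / 241900 ≈ 0.363.

0.363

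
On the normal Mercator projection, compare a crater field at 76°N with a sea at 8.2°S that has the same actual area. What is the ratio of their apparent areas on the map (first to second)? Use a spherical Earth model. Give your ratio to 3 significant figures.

Mercator is conformal with k = sec φ, so areal scale = k² = sec²φ.
At 76°: sec²(76°) = 1/0.2419² = 17.09.
At 8.2°: sec²(8.2°) = 1/0.9898² = 1.021.
Ratio = 17.09/1.021 = cos²(8.2°)/cos²(76°) ≈ 16.7.

16.7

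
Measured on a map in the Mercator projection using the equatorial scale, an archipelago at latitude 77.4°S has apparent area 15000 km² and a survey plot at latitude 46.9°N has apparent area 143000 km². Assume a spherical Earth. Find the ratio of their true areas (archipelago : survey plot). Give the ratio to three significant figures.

0.0107

Since Mercator area scale is 1/cos²φ, the true area equals the apparent area multiplied by cos²φ.
True area of archipelago: 15000 × cos²(77.4°) = 15000 × 0.04759 = 713.8 km².
True area of survey plot: 143000 × cos²(46.9°) = 143000 × 0.4669 = 66760 km².
Ratio = 713.8 / 66760 ≈ 0.0107.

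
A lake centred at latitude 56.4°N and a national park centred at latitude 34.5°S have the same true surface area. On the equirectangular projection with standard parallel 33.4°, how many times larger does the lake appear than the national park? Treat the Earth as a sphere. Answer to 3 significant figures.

The equidistant cylindrical projection with φ₀ = 33.4° has h = 1 (meridians true) and k = cos φ₀ / cos φ along parallels.
Areal scale at 56.4°: h·k = 1.000 × 1.509 = 1.509.
Areal scale at 34.5°: h·k = 1.000 × 1.013 = 1.013.
Ratio = 1.509/1.013 ≈ 1.49.

1.49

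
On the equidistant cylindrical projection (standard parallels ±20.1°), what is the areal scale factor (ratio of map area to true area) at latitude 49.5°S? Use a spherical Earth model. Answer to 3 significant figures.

With standard parallel φ₀ = 20.1°, the equirectangular projection gives x = Rλ cos φ₀, y = Rφ, so h = 1 and k = cos 20.1° / cos φ.
Areal scale = h·k = 1 × cos φ₀ / cos φ; at 49.5°, h = 1.000, k = 1.446, so h·k = 1.446.

1.45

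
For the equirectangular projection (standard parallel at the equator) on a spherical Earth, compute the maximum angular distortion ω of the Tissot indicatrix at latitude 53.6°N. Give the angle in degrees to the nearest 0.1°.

For the equirectangular projection with φ₀ = 0 (plate carrée), h = 1 along meridians and k = sec φ along parallels.
At 53.6°: h = 1.000, k = 1.685; principal scales a = 1.685, b = 1.000.
sin(ω/2) = (a − b)/(a + b) = 0.6852/2.685 = 0.2552, so ω = 2 arcsin(0.2552) ≈ 29.6°.

29.6°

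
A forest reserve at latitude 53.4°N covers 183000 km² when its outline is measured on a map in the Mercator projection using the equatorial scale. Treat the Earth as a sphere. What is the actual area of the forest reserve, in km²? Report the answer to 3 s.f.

65100 km²

For Mercator, h = k = sec φ (a conformal cylindrical projection has a single point scale, 1/cos φ).
Areal scale = k² = sec²φ = 1/cos²(53.4°) = 1/0.5962² = 2.813.
True area = apparent / (areal scale) = 183000 / 2.813 ≈ 65100 km².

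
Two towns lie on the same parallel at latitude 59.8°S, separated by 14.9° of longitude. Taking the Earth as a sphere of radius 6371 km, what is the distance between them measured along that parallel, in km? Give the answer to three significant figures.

833 km

Arc length along a parallel = R cos φ · Δλ (with Δλ in radians).
= 6371 × cos 59.8° × (14.9° × π/180) = 6371 × 0.5030 × 0.2601 ≈ 833 km.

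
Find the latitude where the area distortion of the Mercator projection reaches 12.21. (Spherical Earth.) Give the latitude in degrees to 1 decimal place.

Mercator areal scale is sec²φ.
sec²φ = 12.21  ⇒  cos²φ = 0.08190  ⇒  cos φ = 0.2862.
φ = arccos(0.2862) ≈ 73.4°.

73.4°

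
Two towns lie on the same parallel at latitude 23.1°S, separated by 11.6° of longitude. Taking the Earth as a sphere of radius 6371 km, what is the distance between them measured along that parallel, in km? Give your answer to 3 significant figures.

1190 km

Arc length along a parallel = R cos φ · Δλ (with Δλ in radians).
= 6371 × cos 23.1° × (11.6° × π/180) = 6371 × 0.9198 × 0.2025 ≈ 1190 km.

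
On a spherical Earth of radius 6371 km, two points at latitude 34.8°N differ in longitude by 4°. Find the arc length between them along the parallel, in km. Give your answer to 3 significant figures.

Arc length along a parallel = R cos φ · Δλ (with Δλ in radians).
= 6371 × cos 34.8° × (4° × π/180) = 6371 × 0.8211 × 0.06981 ≈ 365 km.

365 km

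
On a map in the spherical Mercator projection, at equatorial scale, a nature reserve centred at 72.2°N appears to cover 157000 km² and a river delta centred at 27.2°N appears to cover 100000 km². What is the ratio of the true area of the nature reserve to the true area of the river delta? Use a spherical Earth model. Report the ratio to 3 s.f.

On Mercator the areal scale is sec²φ, so true area = apparent × cos²φ.
True area of nature reserve: 157000 × cos²(72.2°) = 157000 × 0.09345 = 14670 km².
True area of river delta: 100000 × cos²(27.2°) = 100000 × 0.7911 = 79110 km².
Ratio = 14670 / 79110 ≈ 0.185.

0.185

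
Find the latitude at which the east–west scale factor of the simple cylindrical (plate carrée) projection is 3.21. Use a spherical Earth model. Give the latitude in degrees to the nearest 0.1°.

71.8°

Plate carrée: h = 1, k = sec φ along parallels.
sec φ = 3.21  ⇒  cos φ = 0.3115  ⇒  φ ≈ 71.8°.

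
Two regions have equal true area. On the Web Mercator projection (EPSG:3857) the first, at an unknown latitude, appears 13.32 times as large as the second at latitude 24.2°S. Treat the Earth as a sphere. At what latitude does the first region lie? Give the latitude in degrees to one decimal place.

Mercator areal scale is sec²φ, so apparent-area ratio = sec²φ₁ / sec²φ₂ = cos²φ₂ / cos²φ₁.
cos²φ₂ / cos²φ₁ = 13.32  ⇒  cos φ₁ = cos 24.2° / √13.32 = 0.9121/3.650 = 0.2499.
φ₁ = arccos(0.2499) ≈ 75.5°.

75.5°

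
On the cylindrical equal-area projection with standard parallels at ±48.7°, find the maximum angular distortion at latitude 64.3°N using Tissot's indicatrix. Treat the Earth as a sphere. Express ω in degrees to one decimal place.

46.8°

A cylindrical equal-area projection with standard parallel φ₀ has meridian scale h = cos φ / cos φ₀ and parallel scale k = cos φ₀ / cos φ (so areas are preserved, h·k = 1).
At 64.3°: h = 0.6571, k = 1.522; principal scales a = 1.522, b = 0.6571.
sin(ω/2) = (a − b)/(a + b) = 0.8649/2.179 = 0.3969, so ω = 2 arcsin(0.3969) ≈ 46.8°.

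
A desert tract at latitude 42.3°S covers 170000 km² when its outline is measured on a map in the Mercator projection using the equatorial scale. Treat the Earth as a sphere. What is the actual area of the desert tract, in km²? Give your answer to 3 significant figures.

93000 km²

For Mercator, h = k = sec φ (a conformal cylindrical projection has a single point scale, 1/cos φ).
Areal scale = k² = sec²φ = 1/cos²(42.3°) = 1/0.7396² = 1.828.
True area = apparent / (areal scale) = 170000 / 1.828 ≈ 93000 km².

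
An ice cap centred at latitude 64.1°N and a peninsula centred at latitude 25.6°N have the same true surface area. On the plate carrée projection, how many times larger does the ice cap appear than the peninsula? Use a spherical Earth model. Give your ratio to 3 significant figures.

In the plate carrée (x = Rλ, y = Rφ), meridians are true-scale (h = 1) and parallels are stretched by k = sec φ.
Areal scale at 64.1°: h·k = 1.000 × 2.289 = 2.289.
Areal scale at 25.6°: h·k = 1.000 × 1.109 = 1.109.
Ratio = 2.289/1.109 ≈ 2.06.

2.06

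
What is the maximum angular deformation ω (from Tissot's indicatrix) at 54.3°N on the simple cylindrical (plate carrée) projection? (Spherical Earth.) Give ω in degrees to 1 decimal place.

In the plate carrée (x = Rλ, y = Rφ), meridians are true-scale (h = 1) and parallels are stretched by k = sec φ.
At 54.3°: h = 1.000, k = 1.714; principal scales a = 1.714, b = 1.000.
sin(ω/2) = (a − b)/(a + b) = 0.7137/2.714 = 0.2630, so ω = 2 arcsin(0.2630) ≈ 30.5°.

30.5°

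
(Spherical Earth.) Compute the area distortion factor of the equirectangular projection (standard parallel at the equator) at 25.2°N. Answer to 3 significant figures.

1.11

For the equirectangular projection with φ₀ = 0 (plate carrée), h = 1 along meridians and k = sec φ along parallels.
Areal scale = h·k = 1 × sec φ; at 25.2°, h = 1.000, k = 1.105, so h·k = 1.105.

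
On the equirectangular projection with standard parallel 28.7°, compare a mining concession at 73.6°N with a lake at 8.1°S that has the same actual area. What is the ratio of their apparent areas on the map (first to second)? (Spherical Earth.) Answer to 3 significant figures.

With standard parallel φ₀ = 28.7°, the equirectangular projection gives x = Rλ cos φ₀, y = Rφ, so h = 1 and k = cos 28.7° / cos φ.
Areal scale at 73.6°: h·k = 1.000 × 3.107 = 3.107.
Areal scale at 8.1°: h·k = 1.000 × 0.8860 = 0.8860.
Ratio = 3.107/0.8860 ≈ 3.51.

3.51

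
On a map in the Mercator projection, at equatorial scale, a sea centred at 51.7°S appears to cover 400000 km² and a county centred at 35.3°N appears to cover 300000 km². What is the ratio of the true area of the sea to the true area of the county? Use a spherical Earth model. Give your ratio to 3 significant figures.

0.769

Since Mercator area scale is 1/cos²φ, the true area equals the apparent area multiplied by cos²φ.
True area of sea: 400000 × cos²(51.7°) = 400000 × 0.3841 = 153700 km².
True area of county: 300000 × cos²(35.3°) = 300000 × 0.6661 = 199800 km².
Ratio = 153700 / 199800 ≈ 0.769.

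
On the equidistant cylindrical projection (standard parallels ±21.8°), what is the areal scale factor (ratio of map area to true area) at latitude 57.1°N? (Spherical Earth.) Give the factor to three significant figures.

1.71

With standard parallel φ₀ = 21.8°, the equirectangular projection gives x = Rλ cos φ₀, y = Rφ, so h = 1 and k = cos 21.8° / cos φ.
Areal scale = h·k = 1 × cos φ₀ / cos φ; at 57.1°, h = 1.000, k = 1.709, so h·k = 1.709.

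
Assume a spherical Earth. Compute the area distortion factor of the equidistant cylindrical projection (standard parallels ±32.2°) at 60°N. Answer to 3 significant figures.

1.69

With standard parallel φ₀ = 32.2°, the equirectangular projection gives x = Rλ cos φ₀, y = Rφ, so h = 1 and k = cos 32.2° / cos φ.
Areal scale = h·k = 1 × cos φ₀ / cos φ; at 60°, h = 1.000, k = 1.692, so h·k = 1.692.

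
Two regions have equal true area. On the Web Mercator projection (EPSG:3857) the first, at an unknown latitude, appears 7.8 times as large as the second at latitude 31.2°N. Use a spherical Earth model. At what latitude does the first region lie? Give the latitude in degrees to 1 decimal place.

72.2°

On Mercator, (apparent₁)/(apparent₂) = sec²φ₁ / sec²φ₂ when true areas are equal.
cos²φ₂ / cos²φ₁ = 7.8  ⇒  cos φ₁ = cos 31.2° / √7.8 = 0.8554/2.793 = 0.3063.
φ₁ = arccos(0.3063) ≈ 72.2°.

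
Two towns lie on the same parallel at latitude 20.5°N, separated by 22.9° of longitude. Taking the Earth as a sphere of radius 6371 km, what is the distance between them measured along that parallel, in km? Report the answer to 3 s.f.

Arc length along a parallel = R cos φ · Δλ (with Δλ in radians).
= 6371 × cos 20.5° × (22.9° × π/180) = 6371 × 0.9367 × 0.3997 ≈ 2390 km.

2390 km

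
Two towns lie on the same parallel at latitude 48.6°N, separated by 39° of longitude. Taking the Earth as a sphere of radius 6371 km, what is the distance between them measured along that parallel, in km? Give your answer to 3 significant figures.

Arc length along a parallel = R cos φ · Δλ (with Δλ in radians).
= 6371 × cos 48.6° × (39° × π/180) = 6371 × 0.6613 × 0.6807 ≈ 2870 km.

2870 km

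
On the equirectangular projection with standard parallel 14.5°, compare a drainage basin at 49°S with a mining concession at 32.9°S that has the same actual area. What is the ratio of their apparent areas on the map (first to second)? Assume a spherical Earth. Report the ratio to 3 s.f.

1.28

With standard parallel φ₀ = 14.5°, the equirectangular projection gives x = Rλ cos φ₀, y = Rφ, so h = 1 and k = cos 14.5° / cos φ.
Areal scale at 49°: h·k = 1.000 × 1.476 = 1.476.
Areal scale at 32.9°: h·k = 1.000 × 1.153 = 1.153.
Ratio = 1.476/1.153 ≈ 1.28.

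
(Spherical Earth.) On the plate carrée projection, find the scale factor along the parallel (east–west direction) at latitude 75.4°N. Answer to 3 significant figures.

In the plate carrée (x = Rλ, y = Rφ), meridians are true-scale (h = 1) and parallels are stretched by k = sec φ.
k = 1/cos 75.4° = 1/0.2521 = 3.967.

3.97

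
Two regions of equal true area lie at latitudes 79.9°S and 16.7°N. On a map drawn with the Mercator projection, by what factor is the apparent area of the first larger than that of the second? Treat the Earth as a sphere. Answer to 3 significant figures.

29.8

Mercator areal scale is sec²φ.
At 79.9°: sec²(79.9°) = 1/0.1754² = 32.52.
At 16.7°: sec²(16.7°) = 1/0.9578² = 1.090.
Ratio = 32.52/1.090 = cos²(16.7°)/cos²(79.9°) ≈ 29.8.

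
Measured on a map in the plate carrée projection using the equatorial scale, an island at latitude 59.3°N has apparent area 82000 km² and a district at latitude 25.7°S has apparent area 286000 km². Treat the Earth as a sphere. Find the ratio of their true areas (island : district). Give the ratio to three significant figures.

On the plate carrée, areal scale = h·k = 1 × sec φ, so true area = apparent × cos φ.
True area of island: 82000 × cos(59.3°) = 82000 × 0.5105 = 41860 km².
True area of district: 286000 × cos(25.7°) = 286000 × 0.9011 = 257700 km².
Ratio = 41860 / 257700 ≈ 0.162.

0.162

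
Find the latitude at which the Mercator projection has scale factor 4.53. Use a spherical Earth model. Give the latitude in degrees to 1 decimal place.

Mercator scale is k = sec φ = 1/cos φ.
1/cos φ = 4.53  ⇒  cos φ = 0.2208  ⇒  φ = arccos(0.2208) ≈ 77.2°.

77.2°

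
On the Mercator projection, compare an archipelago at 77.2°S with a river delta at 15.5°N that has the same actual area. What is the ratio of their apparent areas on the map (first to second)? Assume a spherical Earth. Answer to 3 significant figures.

On Mercator, area is exaggerated by sec²φ = 1/cos²φ.
At 77.2°: sec²(77.2°) = 1/0.2215² = 20.37.
At 15.5°: sec²(15.5°) = 1/0.9636² = 1.077.
Ratio = 20.37/1.077 = cos²(15.5°)/cos²(77.2°) ≈ 18.9.

18.9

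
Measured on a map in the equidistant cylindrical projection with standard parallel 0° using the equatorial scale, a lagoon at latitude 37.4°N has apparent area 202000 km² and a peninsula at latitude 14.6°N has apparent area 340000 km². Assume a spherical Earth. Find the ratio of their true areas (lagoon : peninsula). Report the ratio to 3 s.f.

On the plate carrée, areal scale = h·k = 1 × sec φ, so true area = apparent × cos φ.
True area of lagoon: 202000 × cos(37.4°) = 202000 × 0.7944 = 160500 km².
True area of peninsula: 340000 × cos(14.6°) = 340000 × 0.9677 = 329000 km².
Ratio = 160500 / 329000 ≈ 0.488.

0.488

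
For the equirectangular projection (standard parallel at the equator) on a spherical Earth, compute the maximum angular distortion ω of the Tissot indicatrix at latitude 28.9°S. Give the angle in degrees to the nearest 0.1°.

7.6°

Plate carrée maps x = Rλ, y = Rφ. The meridian scale is h = 1 and the parallel scale is k = 1/cos φ = sec φ.
At 28.9°: h = 1.000, k = 1.142; principal scales a = 1.142, b = 1.000.
sin(ω/2) = (a − b)/(a + b) = 0.1423/2.142 = 0.06640, so ω = 2 arcsin(0.06640) ≈ 7.6°.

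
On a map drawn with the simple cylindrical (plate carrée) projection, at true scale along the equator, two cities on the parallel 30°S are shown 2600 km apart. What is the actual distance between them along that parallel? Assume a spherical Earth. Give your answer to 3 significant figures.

2250 km

Plate carrée maps x = Rλ, y = Rφ. The meridian scale is h = 1 and the parallel scale is k = 1/cos φ = sec φ.
Along the parallel at 30°, map distances are exaggerated by k = sec 30° = 1.155.
True distance = 2600 / 1.155 = 2600 × cos 30° ≈ 2250 km.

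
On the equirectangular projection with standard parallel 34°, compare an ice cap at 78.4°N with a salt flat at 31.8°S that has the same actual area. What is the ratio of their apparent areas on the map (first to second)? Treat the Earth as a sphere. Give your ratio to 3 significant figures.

The equidistant cylindrical projection with φ₀ = 34° has h = 1 (meridians true) and k = cos φ₀ / cos φ along parallels.
Areal scale at 78.4°: h·k = 1.000 × 4.123 = 4.123.
Areal scale at 31.8°: h·k = 1.000 × 0.9755 = 0.9755.
Ratio = 4.123/0.9755 ≈ 4.23.

4.23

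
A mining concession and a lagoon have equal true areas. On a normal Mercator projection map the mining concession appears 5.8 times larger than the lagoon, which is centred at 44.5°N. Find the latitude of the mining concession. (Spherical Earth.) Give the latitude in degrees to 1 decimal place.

72.8°

Mercator areal scale is sec²φ, so apparent-area ratio = sec²φ₁ / sec²φ₂ = cos²φ₂ / cos²φ₁.
cos²φ₂ / cos²φ₁ = 5.8  ⇒  cos φ₁ = cos 44.5° / √5.8 = 0.7133/2.408 = 0.2962.
φ₁ = arccos(0.2962) ≈ 72.8°.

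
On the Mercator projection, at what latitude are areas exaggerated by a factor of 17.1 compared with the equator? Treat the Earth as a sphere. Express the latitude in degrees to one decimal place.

Mercator areal scale is sec²φ.
sec²φ = 17.1  ⇒  cos²φ = 0.05848  ⇒  cos φ = 0.2418.
φ = arccos(0.2418) ≈ 76.0°.

76.0°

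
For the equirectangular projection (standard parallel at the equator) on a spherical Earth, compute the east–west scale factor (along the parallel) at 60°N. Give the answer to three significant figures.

2.00

Plate carrée maps x = Rλ, y = Rφ. The meridian scale is h = 1 and the parallel scale is k = 1/cos φ = sec φ.
k = 1/cos 60° = 1/0.5000 = 2.000.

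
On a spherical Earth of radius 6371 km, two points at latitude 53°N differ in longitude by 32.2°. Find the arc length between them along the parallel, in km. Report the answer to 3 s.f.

Arc length along a parallel = R cos φ · Δλ (with Δλ in radians).
= 6371 × cos 53° × (32.2° × π/180) = 6371 × 0.6018 × 0.5620 ≈ 2150 km.

2150 km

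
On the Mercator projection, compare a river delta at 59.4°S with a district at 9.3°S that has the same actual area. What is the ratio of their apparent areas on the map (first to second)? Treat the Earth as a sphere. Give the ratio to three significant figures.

On Mercator, area is exaggerated by sec²φ = 1/cos²φ.
At 59.4°: sec²(59.4°) = 1/0.5090² = 3.859.
At 9.3°: sec²(9.3°) = 1/0.9869² = 1.027.
Ratio = 3.859/1.027 = cos²(9.3°)/cos²(59.4°) ≈ 3.76.

3.76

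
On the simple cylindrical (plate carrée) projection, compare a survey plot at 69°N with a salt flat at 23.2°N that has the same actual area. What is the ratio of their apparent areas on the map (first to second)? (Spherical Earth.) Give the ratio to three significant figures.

2.56

In the plate carrée (x = Rλ, y = Rφ), meridians are true-scale (h = 1) and parallels are stretched by k = sec φ.
Areal scale at 69°: h·k = 1.000 × 2.790 = 2.790.
Areal scale at 23.2°: h·k = 1.000 × 1.088 = 1.088.
Ratio = 2.790/1.088 ≈ 2.56.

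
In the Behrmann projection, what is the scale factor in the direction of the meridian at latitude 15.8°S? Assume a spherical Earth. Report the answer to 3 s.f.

1.11

Behrmann is a cylindrical equal-area projection with standard parallels at ±30°. Cylindrical equal-area (φ₀ = 30°): h = cos φ / cos 30° along meridians, k = cos 30° / cos φ along parallels; h·k = 1.
h = cos 15.8° / cos 30° = 0.9622/0.8660 = 1.111.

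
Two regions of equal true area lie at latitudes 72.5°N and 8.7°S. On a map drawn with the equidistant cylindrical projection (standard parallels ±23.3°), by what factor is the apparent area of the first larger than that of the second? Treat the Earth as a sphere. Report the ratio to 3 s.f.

The equidistant cylindrical projection with φ₀ = 23.3° has h = 1 (meridians true) and k = cos φ₀ / cos φ along parallels.
Areal scale at 72.5°: h·k = 1.000 × 3.054 = 3.054.
Areal scale at 8.7°: h·k = 1.000 × 0.9291 = 0.9291.
Ratio = 3.054/0.9291 ≈ 3.29.

3.29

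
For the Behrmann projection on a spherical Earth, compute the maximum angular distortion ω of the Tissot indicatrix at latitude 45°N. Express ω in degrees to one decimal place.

23.1°

The Behrmann projection is cylindrical equal-area with φ₀ = 30°. A cylindrical equal-area projection with standard parallel φ₀ has meridian scale h = cos φ / cos φ₀ and parallel scale k = cos φ₀ / cos φ (so areas are preserved, h·k = 1).
At 45°: h = 0.8165, k = 1.225; principal scales a = 1.225, b = 0.8165.
sin(ω/2) = (a − b)/(a + b) = 0.4082/2.041 = 0.2000, so ω = 2 arcsin(0.2000) ≈ 23.1°.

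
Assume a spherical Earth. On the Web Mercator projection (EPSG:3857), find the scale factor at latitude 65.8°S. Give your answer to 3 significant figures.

2.44

Mercator is conformal, so the point scale is isotropic: h = k = sec φ = 1/cos φ.
k = 1/cos 65.8° = 1/0.4099 = 2.439.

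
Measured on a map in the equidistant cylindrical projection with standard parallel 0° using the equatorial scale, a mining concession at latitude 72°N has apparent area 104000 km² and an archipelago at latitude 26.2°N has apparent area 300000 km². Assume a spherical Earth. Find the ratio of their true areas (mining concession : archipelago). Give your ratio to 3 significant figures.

On the plate carrée, areal scale = h·k = 1 × sec φ, so true area = apparent × cos φ.
True area of mining concession: 104000 × cos(72°) = 104000 × 0.3090 = 32140 km².
True area of archipelago: 300000 × cos(26.2°) = 300000 × 0.8973 = 269200 km².
Ratio = 32140 / 269200 ≈ 0.119.

0.119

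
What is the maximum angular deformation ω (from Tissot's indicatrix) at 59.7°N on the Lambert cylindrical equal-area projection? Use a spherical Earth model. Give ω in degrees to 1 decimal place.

The Lambert cylindrical equal-area projection is the cylindrical equal-area projection with its standard parallel at the equator (φ₀ = 0). Cylindrical equal-area (φ₀ = 0°): h = cos φ / cos 0° along meridians, k = cos 0° / cos φ along parallels; h·k = 1.
At 59.7°: h = 0.5045, k = 1.982; principal scales a = 1.982, b = 0.5045.
sin(ω/2) = (a − b)/(a + b) = 1.478/2.487 = 0.5942, so ω = 2 arcsin(0.5942) ≈ 72.9°.

72.9°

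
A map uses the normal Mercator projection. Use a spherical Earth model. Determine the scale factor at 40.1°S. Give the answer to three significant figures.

Mercator is conformal, so the point scale is isotropic: h = k = sec φ = 1/cos φ.
k = 1/cos 40.1° = 1/0.7649 = 1.307.

1.31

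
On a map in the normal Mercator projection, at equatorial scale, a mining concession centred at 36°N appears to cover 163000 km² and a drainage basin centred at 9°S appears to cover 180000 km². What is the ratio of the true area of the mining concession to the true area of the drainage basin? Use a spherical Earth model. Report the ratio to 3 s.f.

On Mercator the areal scale is sec²φ, so true area = apparent × cos²φ.
True area of mining concession: 163000 × cos²(36°) = 163000 × 0.6545 = 106700 km².
True area of drainage basin: 180000 × cos²(9°) = 180000 × 0.9755 = 175600 km².
Ratio = 106700 / 175600 ≈ 0.608.

0.608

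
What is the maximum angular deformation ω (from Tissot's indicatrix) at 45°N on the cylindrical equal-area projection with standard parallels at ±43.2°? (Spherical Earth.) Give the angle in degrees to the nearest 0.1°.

3.5°

A cylindrical equal-area projection with standard parallel φ₀ has meridian scale h = cos φ / cos φ₀ and parallel scale k = cos φ₀ / cos φ (so areas are preserved, h·k = 1).
At 45°: h = 0.9700, k = 1.031; principal scales a = 1.031, b = 0.9700.
sin(ω/2) = (a − b)/(a + b) = 0.06091/2.001 = 0.03044, so ω = 2 arcsin(0.03044) ≈ 3.5°.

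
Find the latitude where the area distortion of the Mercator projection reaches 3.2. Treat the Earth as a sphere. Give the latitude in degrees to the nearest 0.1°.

Mercator areal scale is sec²φ.
sec²φ = 3.2  ⇒  cos²φ = 0.3125  ⇒  cos φ = 0.5590.
φ = arccos(0.5590) ≈ 56.0°.

56.0°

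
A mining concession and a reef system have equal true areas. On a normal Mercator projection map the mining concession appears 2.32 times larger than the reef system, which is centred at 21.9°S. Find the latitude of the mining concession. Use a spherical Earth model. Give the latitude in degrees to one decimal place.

52.5°

Mercator areal scale is sec²φ, so apparent-area ratio = sec²φ₁ / sec²φ₂ = cos²φ₂ / cos²φ₁.
cos²φ₂ / cos²φ₁ = 2.32  ⇒  cos φ₁ = cos 21.9° / √2.32 = 0.9278/1.523 = 0.6092.
φ₁ = arccos(0.6092) ≈ 52.5°.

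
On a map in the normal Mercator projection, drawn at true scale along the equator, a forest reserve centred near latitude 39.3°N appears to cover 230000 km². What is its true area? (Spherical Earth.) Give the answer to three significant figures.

138000 km²

Mercator is conformal, so the point scale is isotropic: h = k = sec φ = 1/cos φ.
Areal scale = k² = sec²φ = 1/cos²(39.3°) = 1/0.7738² = 1.670.
True area = apparent / (areal scale) = 230000 / 1.670 ≈ 138000 km².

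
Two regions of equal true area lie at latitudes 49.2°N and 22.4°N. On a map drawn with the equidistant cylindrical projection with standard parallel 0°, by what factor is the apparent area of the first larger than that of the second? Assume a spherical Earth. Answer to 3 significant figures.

Plate carrée maps x = Rλ, y = Rφ. The meridian scale is h = 1 and the parallel scale is k = 1/cos φ = sec φ.
Areal scale at 49.2°: h·k = 1.000 × 1.530 = 1.530.
Areal scale at 22.4°: h·k = 1.000 × 1.082 = 1.082.
Ratio = 1.530/1.082 ≈ 1.41.

1.41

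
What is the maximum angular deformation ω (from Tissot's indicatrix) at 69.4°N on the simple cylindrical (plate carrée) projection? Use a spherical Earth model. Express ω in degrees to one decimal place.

Plate carrée maps x = Rλ, y = Rφ. The meridian scale is h = 1 and the parallel scale is k = 1/cos φ = sec φ.
At 69.4°: h = 1.000, k = 2.842; principal scales a = 2.842, b = 1.000.
sin(ω/2) = (a − b)/(a + b) = 1.842/3.842 = 0.4795, so ω = 2 arcsin(0.4795) ≈ 57.3°.

57.3°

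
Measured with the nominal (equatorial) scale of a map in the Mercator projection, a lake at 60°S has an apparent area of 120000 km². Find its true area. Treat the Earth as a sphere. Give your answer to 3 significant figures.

30000 km²

Mercator is conformal, so the point scale is isotropic: h = k = sec φ = 1/cos φ.
Areal scale = k² = sec²φ = 1/cos²(60°) = 1/0.5000² = 4.000.
True area = apparent / (areal scale) = 120000 / 4.000 ≈ 30000 km².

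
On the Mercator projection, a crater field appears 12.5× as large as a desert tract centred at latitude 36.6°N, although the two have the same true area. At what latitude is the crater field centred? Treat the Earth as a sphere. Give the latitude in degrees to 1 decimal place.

Mercator areal scale is sec²φ, so apparent-area ratio = sec²φ₁ / sec²φ₂ = cos²φ₂ / cos²φ₁.
cos²φ₂ / cos²φ₁ = 12.5  ⇒  cos φ₁ = cos 36.6° / √12.5 = 0.8028/3.536 = 0.2271.
φ₁ = arccos(0.2271) ≈ 76.9°.

76.9°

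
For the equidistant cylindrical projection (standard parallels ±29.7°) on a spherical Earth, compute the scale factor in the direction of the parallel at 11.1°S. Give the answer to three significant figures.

With standard parallel φ₀ = 29.7°, the equirectangular projection gives x = Rλ cos φ₀, y = Rφ, so h = 1 and k = cos 29.7° / cos φ.
k = cos 29.7° / cos 11.1° = 0.8686/0.9813 = 0.8852.

0.885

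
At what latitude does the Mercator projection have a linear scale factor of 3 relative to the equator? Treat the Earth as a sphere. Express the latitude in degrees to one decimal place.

Mercator scale is k = sec φ = 1/cos φ.
1/cos φ = 3  ⇒  cos φ = 0.3333  ⇒  φ = arccos(0.3333) ≈ 70.5°.

70.5°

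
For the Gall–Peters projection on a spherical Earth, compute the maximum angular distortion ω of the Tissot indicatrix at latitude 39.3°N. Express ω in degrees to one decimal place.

10.3°

The Gall–Peters projection is cylindrical equal-area with φ₀ = 45°. For cylindrical equal-area with standard parallel φ₀, h = cos φ / cos φ₀ and k = cos φ₀ / cos φ, so h·k = 1.
At 39.3°: h = 1.094, k = 0.9138; principal scales a = 1.094, b = 0.9138.
sin(ω/2) = (a − b)/(a + b) = 0.1806/2.008 = 0.08994, so ω = 2 arcsin(0.08994) ≈ 10.3°.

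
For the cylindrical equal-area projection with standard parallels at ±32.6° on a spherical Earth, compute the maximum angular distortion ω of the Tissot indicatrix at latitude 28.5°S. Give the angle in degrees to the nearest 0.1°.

4.8°

A cylindrical equal-area projection with standard parallel φ₀ has meridian scale h = cos φ / cos φ₀ and parallel scale k = cos φ₀ / cos φ (so areas are preserved, h·k = 1).
At 28.5°: h = 1.043, k = 0.9586; principal scales a = 1.043, b = 0.9586.
sin(ω/2) = (a − b)/(a + b) = 0.08454/2.002 = 0.04223, so ω = 2 arcsin(0.04223) ≈ 4.8°.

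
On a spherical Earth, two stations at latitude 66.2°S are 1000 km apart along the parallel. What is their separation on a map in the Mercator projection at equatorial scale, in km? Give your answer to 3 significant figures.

For Mercator, h = k = sec φ (a conformal cylindrical projection has a single point scale, 1/cos φ).
Along the parallel, k = sec 66.2° = 1/0.4035 = 2.478.
Map distance = 1000 × 2.478 ≈ 2480 km.

2480 km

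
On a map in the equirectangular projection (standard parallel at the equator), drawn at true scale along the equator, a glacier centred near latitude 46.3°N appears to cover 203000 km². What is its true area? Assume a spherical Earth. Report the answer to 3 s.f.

In the plate carrée (x = Rλ, y = Rφ), meridians are true-scale (h = 1) and parallels are stretched by k = sec φ.
Areal scale = h·k = 1 × sec φ; at 46.3°, h = 1.000, k = 1.447, so h·k = 1.447.
True area = apparent / (areal scale) = 203000 / 1.447 ≈ 140000 km².

140000 km²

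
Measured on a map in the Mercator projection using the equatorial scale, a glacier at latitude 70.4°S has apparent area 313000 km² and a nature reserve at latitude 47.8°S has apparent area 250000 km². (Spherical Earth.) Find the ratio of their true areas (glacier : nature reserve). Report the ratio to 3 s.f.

0.312

On Mercator the areal scale is sec²φ, so true area = apparent × cos²φ.
True area of glacier: 313000 × cos²(70.4°) = 313000 × 0.1125 = 35220 km².
True area of nature reserve: 250000 × cos²(47.8°) = 250000 × 0.4512 = 112800 km².
Ratio = 35220 / 112800 ≈ 0.312.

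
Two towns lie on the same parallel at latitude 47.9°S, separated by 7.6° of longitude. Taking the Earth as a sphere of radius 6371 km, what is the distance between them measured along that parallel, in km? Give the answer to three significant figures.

Arc length along a parallel = R cos φ · Δλ (with Δλ in radians).
= 6371 × cos 47.9° × (7.6° × π/180) = 6371 × 0.6704 × 0.1326 ≈ 567 km.

567 km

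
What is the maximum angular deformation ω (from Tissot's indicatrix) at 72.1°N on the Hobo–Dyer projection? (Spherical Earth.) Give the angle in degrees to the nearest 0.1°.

Hobo–Dyer is a cylindrical equal-area projection with standard parallels at ±37.5°. Cylindrical equal-area (φ₀ = 37.5°): h = cos φ / cos 37.5° along meridians, k = cos 37.5° / cos φ along parallels; h·k = 1.
At 72.1°: h = 0.3874, k = 2.581; principal scales a = 2.581, b = 0.3874.
sin(ω/2) = (a − b)/(a + b) = 2.194/2.969 = 0.7390, so ω = 2 arcsin(0.7390) ≈ 95.3°.

95.3°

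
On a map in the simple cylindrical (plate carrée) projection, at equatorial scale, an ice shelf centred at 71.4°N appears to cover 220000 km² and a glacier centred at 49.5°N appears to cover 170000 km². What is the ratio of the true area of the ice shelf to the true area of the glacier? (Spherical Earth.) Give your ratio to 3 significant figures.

0.636

On the plate carrée, areal scale = h·k = 1 × sec φ, so true area = apparent × cos φ.
True area of ice shelf: 220000 × cos(71.4°) = 220000 × 0.3190 = 70170 km².
True area of glacier: 170000 × cos(49.5°) = 170000 × 0.6494 = 110400 km².
Ratio = 70170 / 110400 ≈ 0.636.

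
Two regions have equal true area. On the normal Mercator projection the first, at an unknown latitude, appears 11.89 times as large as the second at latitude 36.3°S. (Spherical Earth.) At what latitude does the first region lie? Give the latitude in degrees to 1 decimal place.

76.5°

On Mercator, (apparent₁)/(apparent₂) = sec²φ₁ / sec²φ₂ when true areas are equal.
cos²φ₂ / cos²φ₁ = 11.89  ⇒  cos φ₁ = cos 36.3° / √11.89 = 0.8059/3.448 = 0.2337.
φ₁ = arccos(0.2337) ≈ 76.5°.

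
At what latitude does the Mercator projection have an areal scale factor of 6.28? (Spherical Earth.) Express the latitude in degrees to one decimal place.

Mercator areal scale is sec²φ.
sec²φ = 6.28  ⇒  cos²φ = 0.1592  ⇒  cos φ = 0.3990.
φ = arccos(0.3990) ≈ 66.5°.

66.5°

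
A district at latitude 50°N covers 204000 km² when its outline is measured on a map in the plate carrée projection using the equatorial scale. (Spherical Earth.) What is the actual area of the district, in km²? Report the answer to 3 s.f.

131000 km²

For the equirectangular projection with φ₀ = 0 (plate carrée), h = 1 along meridians and k = sec φ along parallels.
Areal scale = h·k = 1 × sec φ; at 50°, h = 1.000, k = 1.556, so h·k = 1.556.
True area = apparent / (areal scale) = 204000 / 1.556 ≈ 131000 km².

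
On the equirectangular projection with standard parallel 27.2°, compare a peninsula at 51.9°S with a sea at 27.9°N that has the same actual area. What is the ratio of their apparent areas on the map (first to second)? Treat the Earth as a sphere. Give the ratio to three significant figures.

1.43

With standard parallel φ₀ = 27.2°, the equirectangular projection gives x = Rλ cos φ₀, y = Rφ, so h = 1 and k = cos 27.2° / cos φ.
Areal scale at 51.9°: h·k = 1.000 × 1.441 = 1.441.
Areal scale at 27.9°: h·k = 1.000 × 1.006 = 1.006.
Ratio = 1.441/1.006 ≈ 1.43.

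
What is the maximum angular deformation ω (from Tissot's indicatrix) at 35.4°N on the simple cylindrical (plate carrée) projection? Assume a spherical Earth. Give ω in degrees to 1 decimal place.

11.7°

Plate carrée maps x = Rλ, y = Rφ. The meridian scale is h = 1 and the parallel scale is k = 1/cos φ = sec φ.
At 35.4°: h = 1.000, k = 1.227; principal scales a = 1.227, b = 1.000.
sin(ω/2) = (a − b)/(a + b) = 0.2268/2.227 = 0.1019, so ω = 2 arcsin(0.1019) ≈ 11.7°.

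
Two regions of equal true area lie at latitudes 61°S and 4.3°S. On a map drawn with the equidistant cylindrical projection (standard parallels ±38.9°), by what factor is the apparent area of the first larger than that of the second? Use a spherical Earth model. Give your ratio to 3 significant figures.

2.06

The equidistant cylindrical projection with φ₀ = 38.9° has h = 1 (meridians true) and k = cos φ₀ / cos φ along parallels.
Areal scale at 61°: h·k = 1.000 × 1.605 = 1.605.
Areal scale at 4.3°: h·k = 1.000 × 0.7804 = 0.7804.
Ratio = 1.605/0.7804 ≈ 2.06.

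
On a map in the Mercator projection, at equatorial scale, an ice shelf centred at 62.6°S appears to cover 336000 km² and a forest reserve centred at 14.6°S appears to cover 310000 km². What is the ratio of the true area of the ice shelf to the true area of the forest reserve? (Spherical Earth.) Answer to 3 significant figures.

Since Mercator area scale is 1/cos²φ, the true area equals the apparent area multiplied by cos²φ.
True area of ice shelf: 336000 × cos²(62.6°) = 336000 × 0.2118 = 71160 km².
True area of forest reserve: 310000 × cos²(14.6°) = 310000 × 0.9365 = 290300 km².
Ratio = 71160 / 290300 ≈ 0.245.

0.245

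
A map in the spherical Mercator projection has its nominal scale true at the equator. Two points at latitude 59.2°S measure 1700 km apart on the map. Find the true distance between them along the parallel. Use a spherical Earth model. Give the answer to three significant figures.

870 km

Mercator is conformal, so the point scale is isotropic: h = k = sec φ = 1/cos φ.
Along the parallel at 59.2°, map distances are exaggerated by k = sec 59.2° = 1.953.
True distance = 1700 / 1.953 = 1700 × cos 59.2° ≈ 870 km.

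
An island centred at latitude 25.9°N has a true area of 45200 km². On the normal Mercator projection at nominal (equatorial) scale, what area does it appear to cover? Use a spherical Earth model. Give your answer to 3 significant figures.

55900 km²

The Mercator projection is conformal; its linear scale factor is the same in every direction and equals sec φ = 1/cos φ.
Areal scale = k² = sec²φ = 1/cos²(25.9°) = 1/0.8996² = 1.236.
Apparent area = 45200 × 1.236 ≈ 55900 km².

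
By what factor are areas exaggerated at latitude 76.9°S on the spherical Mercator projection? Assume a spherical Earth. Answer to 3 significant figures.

19.5

Mercator is conformal, so the point scale is isotropic: h = k = sec φ = 1/cos φ.
Areal scale = k² = sec²φ = 1/cos²(76.9°) = 1/0.2267² = 19.47.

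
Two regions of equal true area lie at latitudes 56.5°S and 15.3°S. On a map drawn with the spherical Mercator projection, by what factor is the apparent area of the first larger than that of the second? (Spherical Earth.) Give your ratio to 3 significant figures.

3.05

Mercator is conformal with k = sec φ, so areal scale = k² = sec²φ.
At 56.5°: sec²(56.5°) = 1/0.5519² = 3.283.
At 15.3°: sec²(15.3°) = 1/0.9646² = 1.075.
Ratio = 3.283/1.075 = cos²(15.3°)/cos²(56.5°) ≈ 3.05.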